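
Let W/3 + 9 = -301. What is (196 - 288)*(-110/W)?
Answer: -1012/93 ≈ -10.882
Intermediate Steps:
W = -930 (W = -27 + 3*(-301) = -27 - 903 = -930)
(196 - 288)*(-110/W) = (196 - 288)*(-110/(-930)) = -(-10120)*(-1)/930 = -92*11/93 = -1012/93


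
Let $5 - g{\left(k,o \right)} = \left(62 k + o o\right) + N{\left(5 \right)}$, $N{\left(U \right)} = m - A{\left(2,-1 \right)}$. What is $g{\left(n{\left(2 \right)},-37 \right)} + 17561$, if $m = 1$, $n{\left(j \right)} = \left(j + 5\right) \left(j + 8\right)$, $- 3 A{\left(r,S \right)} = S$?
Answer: $\frac{35569}{3} \approx 11856.0$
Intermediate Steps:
$A{\left(r,S \right)} = - \frac{S}{3}$
$n{\left(j \right)} = \left(5 + j\right) \left(8 + j\right)$
$N{\left(U \right)} = \frac{2}{3}$ ($N{\left(U \right)} = 1 - \left(- \frac{1}{3}\right) \left(-1\right) = 1 - \frac{1}{3} = \frac{2}{3}$)
$g{\left(k,o \right)} = \frac{13}{3} - o^{2} - 62 k$ ($g{\left(k,o \right)} = 5 - \left(\left(62 k + o o\right) + \frac{2}{3}\right) = 5 - \left(\left(62 k + o^{2}\right) + \frac{2}{3}\right) = 5 - \left(\left(o^{2} + 62 k\right) + \frac{2}{3}\right) = 5 - \left(\frac{2}{3} + o^{2} + 62 k\right) = \frac{13}{3} - o^{2} - 62 k$)
$g{\left(n{\left(2 \right)},-37 \right)} + 17561 = \left(\frac{13}{3} - \left(-37\right)^{2} - 62 \left(40 + 2^{2} + 13 \cdot 2\right)\right) + 17561 = \left(\frac{13}{3} - 1369 - 62 \left(40 + 4 + 26\right)\right) + 17561 = \left(\frac{13}{3} - 1369 - 4340\right) + 17561 = - \frac{17114}{3} + 17561 = \frac{35569}{3}$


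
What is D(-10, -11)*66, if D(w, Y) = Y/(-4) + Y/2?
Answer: -363/2 ≈ -181.50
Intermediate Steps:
D(w, Y) = Y/4 (D(w, Y) = Y*(-¼) + Y*(½) = -Y/4 + Y/2 = Y/4)
D(-10, -11)*66 = ((¼)*(-11))*66 = -11/4*66 = -363/2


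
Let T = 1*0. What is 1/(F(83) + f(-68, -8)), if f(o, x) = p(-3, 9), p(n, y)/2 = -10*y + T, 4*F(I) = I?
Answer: -4/637 ≈ -0.0062794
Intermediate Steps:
F(I) = I/4
T = 0
p(n, y) = -20*y (p(n, y) = 2*(-10*y + 0) = 2*(-10*y) = -20*y)
f(o, x) = -180 (f(o, x) = -20*9 = -180)
1/(F(83) + f(-68, -8)) = 1/((1/4)*83 - 180) = 1/(83/4 - 180) = 1/(-637/4) = -4/637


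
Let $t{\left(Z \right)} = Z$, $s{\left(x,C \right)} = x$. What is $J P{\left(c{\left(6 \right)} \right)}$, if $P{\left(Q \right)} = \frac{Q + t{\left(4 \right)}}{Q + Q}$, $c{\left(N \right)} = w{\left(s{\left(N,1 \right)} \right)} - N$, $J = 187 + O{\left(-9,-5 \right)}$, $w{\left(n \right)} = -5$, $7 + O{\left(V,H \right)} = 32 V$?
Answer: $- \frac{378}{11} \approx -34.364$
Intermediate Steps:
$O{\left(V,H \right)} = -7 + 32 V$
$J = -108$ ($J = 187 + \left(-7 + 32 \left(-9\right)\right) = 187 - 295 = -108$)
$c{\left(N \right)} = -5 - N$
$P{\left(Q \right)} = \frac{4 + Q}{2 Q}$ ($P{\left(Q \right)} = \frac{Q + 4}{Q + Q} = \frac{4 + Q}{2 Q}$)
$J P{\left(c{\left(6 \right)} \right)} = - 108 \frac{4 - 11}{2 \left(-5 - 6\right)} = - 108 \frac{4 - 11}{2 \left(-11\right)} = - 108 \cdot \frac{1}{2} \left(- \frac{1}{11}\right) \left(-7\right) = \left(-108\right) \frac{7}{22} = - \frac{378}{11}$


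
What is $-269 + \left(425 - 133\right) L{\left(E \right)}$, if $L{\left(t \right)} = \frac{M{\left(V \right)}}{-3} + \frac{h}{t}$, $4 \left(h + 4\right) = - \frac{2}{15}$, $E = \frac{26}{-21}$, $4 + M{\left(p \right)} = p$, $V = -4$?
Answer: $\frac{284878}{195} \approx 1460.9$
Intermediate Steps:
$M{\left(p \right)} = -4 + p$
$E = - \frac{26}{21}$ ($E = 26 \left(- \frac{1}{21}\right) = - \frac{26}{21} \approx -1.2381$)
$h = - \frac{121}{30}$ ($h = -4 + \frac{\left(-2\right) \frac{1}{15}}{4} = -4 + \frac{1}{4} \left(- \frac{2}{15}\right) = -4 - \frac{1}{30} = - \frac{121}{30} \approx -4.0333$)
$L{\left(t \right)} = \frac{8}{3} - \frac{121}{30 t}$ ($L{\left(t \right)} = \frac{-4 - 4}{-3} - \frac{121}{30 t} = \left(-8\right) \left(- \frac{1}{3}\right) - \frac{121}{30 t} = \frac{8}{3} - \frac{121}{30 t}$)
$-269 + \left(425 - 133\right) L{\left(E \right)} = -269 + \left(425 - 133\right) \frac{-121 + 80 \left(- \frac{26}{21}\right)}{30 \left(- \frac{26}{21}\right)} = -269 + \left(425 - 133\right) \frac{1}{30} \left(- \frac{21}{26}\right) \left(-121 - \frac{2080}{21}\right) = -269 + 292 \cdot \frac{1}{30} \left(- \frac{21}{26}\right) \left(- \frac{4621}{21}\right) = -269 + 292 \cdot \frac{4621}{780} = -269 + \frac{337333}{195} = \frac{284878}{195}$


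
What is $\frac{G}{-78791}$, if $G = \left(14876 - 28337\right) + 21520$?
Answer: $- \frac{8059}{78791} \approx -0.10228$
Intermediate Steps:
$G = 8059$ ($G = -13461 + 21520 = 8059$)
$\frac{G}{-78791} = \frac{8059}{-78791} = 8059 \left(- \frac{1}{78791}\right) = - \frac{8059}{78791}$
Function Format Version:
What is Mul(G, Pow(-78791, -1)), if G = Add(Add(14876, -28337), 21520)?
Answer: Rational(-8059, 78791) ≈ -0.10228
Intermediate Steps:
G = 8059 (G = Add(-13461, 21520) = 8059)
Mul(G, Pow(-78791, -1)) = Mul(8059, Pow(-78791, -1)) = Mul(8059, Rational(-1, 78791)) = Rational(-8059, 78791)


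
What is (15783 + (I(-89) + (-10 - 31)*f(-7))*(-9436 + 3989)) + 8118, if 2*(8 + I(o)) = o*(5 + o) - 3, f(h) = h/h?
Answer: -40123823/2 ≈ -2.0062e+7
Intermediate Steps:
f(h) = 1
I(o) = -19/2 + o*(5 + o)/2 (I(o) = -8 + (o*(5 + o) - 3)/2 = -8 + (-3 + o*(5 + o))/2 = -8 + (-3/2 + o*(5 + o)/2) = -19/2 + o*(5 + o)/2)
(15783 + (I(-89) + (-10 - 31)*f(-7))*(-9436 + 3989)) + 8118 = (15783 + ((-19/2 + (½)*(-89)² + (5/2)*(-89)) + (-10 - 31)*1)*(-9436 + 3989)) + 8118 = (15783 + ((-19/2 + (½)*7921 - 445/2) - 41*1)*(-5447)) + 8118 = (15783 + ((-19/2 + 7921/2 - 445/2) - 41)*(-5447)) + 8118 = (15783 + (7457/2 - 41)*(-5447)) + 8118 = (15783 + (7375/2)*(-5447)) + 8118 = (15783 - 40171625/2) + 8118 = -40140059/2 + 8118 = -40123823/2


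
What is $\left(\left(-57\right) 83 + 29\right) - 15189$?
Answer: $-19891$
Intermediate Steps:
$\left(\left(-57\right) 83 + 29\right) - 15189 = \left(-4731 + 29\right) - 15189 = -4702 - 15189 = -19891$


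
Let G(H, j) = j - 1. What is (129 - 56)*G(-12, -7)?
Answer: -584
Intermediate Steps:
G(H, j) = -1 + j
(129 - 56)*G(-12, -7) = (129 - 56)*(-1 - 7) = 73*(-8) = -584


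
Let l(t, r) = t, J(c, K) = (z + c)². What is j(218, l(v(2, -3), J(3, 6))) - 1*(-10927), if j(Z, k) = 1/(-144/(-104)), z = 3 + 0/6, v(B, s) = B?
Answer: 196699/18 ≈ 10928.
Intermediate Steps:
z = 3 (z = 3 + 0*(⅙) = 3 + 0 = 3)
J(c, K) = (3 + c)²
j(Z, k) = 13/18 (j(Z, k) = 1/(-144*(-1/104)) = 1/(18/13) = 13/18)
j(218, l(v(2, -3), J(3, 6))) - 1*(-10927) = 13/18 - 1*(-10927) = 13/18 + 10927 = 196699/18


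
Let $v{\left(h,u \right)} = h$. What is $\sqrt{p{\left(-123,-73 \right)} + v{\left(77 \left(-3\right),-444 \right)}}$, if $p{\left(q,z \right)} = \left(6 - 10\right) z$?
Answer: $\sqrt{61} \approx 7.8102$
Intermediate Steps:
$p{\left(q,z \right)} = - 4 z$
$\sqrt{p{\left(-123,-73 \right)} + v{\left(77 \left(-3\right),-444 \right)}} = \sqrt{\left(-4\right) \left(-73\right) + 77 \left(-3\right)} = \sqrt{292 - 231} = \sqrt{61}$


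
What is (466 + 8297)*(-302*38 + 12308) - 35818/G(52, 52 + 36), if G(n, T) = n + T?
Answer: 510339211/70 ≈ 7.2906e+6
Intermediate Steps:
G(n, T) = T + n
(466 + 8297)*(-302*38 + 12308) - 35818/G(52, 52 + 36) = (466 + 8297)*(-302*38 + 12308) - 35818/((52 + 36) + 52) = 8763*(-11476 + 12308) - 35818/(88 + 52) = 8763*832 - 35818/140 = 7290816 - 35818/140 = 7290816 - 1*17909/70 = 7290816 - 17909/70 = 510339211/70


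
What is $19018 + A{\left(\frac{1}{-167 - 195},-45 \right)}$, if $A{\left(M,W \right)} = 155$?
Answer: $19173$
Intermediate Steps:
$19018 + A{\left(\frac{1}{-167 - 195},-45 \right)} = 19018 + 155 = 19173$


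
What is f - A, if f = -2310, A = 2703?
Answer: -5013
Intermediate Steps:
f - A = -2310 - 1*2703 = -2310 - 2703 = -5013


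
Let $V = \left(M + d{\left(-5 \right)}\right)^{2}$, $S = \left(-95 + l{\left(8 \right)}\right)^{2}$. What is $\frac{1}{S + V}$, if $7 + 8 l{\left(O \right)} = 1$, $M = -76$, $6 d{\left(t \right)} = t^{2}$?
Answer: $\frac{144}{2063245} \approx 6.9793 \cdot 10^{-5}$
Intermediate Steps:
$d{\left(t \right)} = \frac{t^{2}}{6}$
$l{\left(O \right)} = - \frac{3}{4}$ ($l{\left(O \right)} = - \frac{7}{8} + \frac{1}{8} \cdot 1 = - \frac{7}{8} + \frac{1}{8} = - \frac{3}{4}$)
$S = \frac{146689}{16}$ ($S = \left(-95 - \frac{3}{4}\right)^{2} = \left(- \frac{383}{4}\right)^{2} = \frac{146689}{16} \approx 9168.1$)
$V = \frac{185761}{36}$ ($V = \left(-76 + \frac{\left(-5\right)^{2}}{6}\right)^{2} = \left(-76 + \frac{1}{6} \cdot 25\right)^{2} = \left(-76 + \frac{25}{6}\right)^{2} = \left(- \frac{431}{6}\right)^{2} = \frac{185761}{36} \approx 5160.0$)
$\frac{1}{S + V} = \frac{1}{\frac{146689}{16} + \frac{185761}{36}} = \frac{1}{\frac{2063245}{144}} = \frac{144}{2063245}$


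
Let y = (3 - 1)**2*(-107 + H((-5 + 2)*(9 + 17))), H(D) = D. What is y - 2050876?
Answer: -2051616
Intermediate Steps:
y = -740 (y = (3 - 1)**2*(-107 + (-5 + 2)*(9 + 17)) = 2**2*(-107 - 3*26) = 4*(-107 - 78) = 4*(-185) = -740)
y - 2050876 = -740 - 2050876 = -2051616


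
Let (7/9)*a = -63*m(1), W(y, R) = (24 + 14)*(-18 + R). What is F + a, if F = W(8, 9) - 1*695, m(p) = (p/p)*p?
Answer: -1118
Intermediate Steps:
W(y, R) = -684 + 38*R (W(y, R) = 38*(-18 + R) = -684 + 38*R)
m(p) = p (m(p) = 1*p = p)
a = -81 (a = 9*(-63*1)/7 = (9/7)*(-63) = -81)
F = -1037 (F = (-684 + 38*9) - 1*695 = (-684 + 342) - 695 = -342 - 695 = -1037)
F + a = -1037 - 81 = -1118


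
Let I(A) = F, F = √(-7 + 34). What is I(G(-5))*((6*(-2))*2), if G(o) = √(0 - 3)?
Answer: -72*√3 ≈ -124.71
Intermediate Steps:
F = 3*√3 (F = √27 = 3*√3 ≈ 5.1962)
G(o) = I*√3 (G(o) = √(-3) = I*√3)
I(A) = 3*√3
I(G(-5))*((6*(-2))*2) = (3*√3)*((6*(-2))*2) = (3*√3)*(-12*2) = (3*√3)*(-24) = -72*√3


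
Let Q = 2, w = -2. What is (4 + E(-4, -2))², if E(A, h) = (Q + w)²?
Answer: 16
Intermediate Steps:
E(A, h) = 0 (E(A, h) = (2 - 2)² = 0² = 0)
(4 + E(-4, -2))² = (4 + 0)² = 4² = 16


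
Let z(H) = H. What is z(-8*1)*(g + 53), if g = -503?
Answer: 3600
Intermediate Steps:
z(-8*1)*(g + 53) = (-8*1)*(-503 + 53) = -8*(-450) = 3600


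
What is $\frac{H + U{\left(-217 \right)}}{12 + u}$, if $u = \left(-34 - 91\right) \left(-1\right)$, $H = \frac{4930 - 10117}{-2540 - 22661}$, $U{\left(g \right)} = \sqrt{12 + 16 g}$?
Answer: $\frac{5187}{3452537} + \frac{2 i \sqrt{865}}{137} \approx 0.0015024 + 0.42936 i$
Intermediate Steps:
$H = \frac{5187}{25201}$ ($H = - \frac{5187}{-25201} = \left(-5187\right) \left(- \frac{1}{25201}\right) = \frac{5187}{25201} \approx 0.20583$)
$u = 125$ ($u = \left(-125\right) \left(-1\right) = 125$)
$\frac{H + U{\left(-217 \right)}}{12 + u} = \frac{\frac{5187}{25201} + 2 \sqrt{3 + 4 \left(-217\right)}}{12 + 125} = \frac{\frac{5187}{25201} + 2 \sqrt{3 - 868}}{137} = \left(\frac{5187}{25201} + 2 \sqrt{-865}\right) \frac{1}{137} = \left(\frac{5187}{25201} + 2 i \sqrt{865}\right) \frac{1}{137} = \frac{5187}{3452537} + \frac{2 i \sqrt{865}}{137}$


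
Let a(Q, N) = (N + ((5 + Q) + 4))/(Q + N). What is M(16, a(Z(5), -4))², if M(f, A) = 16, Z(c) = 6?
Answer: 256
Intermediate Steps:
a(Q, N) = (9 + N + Q)/(N + Q) (a(Q, N) = (N + (9 + Q))/(N + Q) = (9 + N + Q)/(N + Q))
M(16, a(Z(5), -4))² = 16² = 256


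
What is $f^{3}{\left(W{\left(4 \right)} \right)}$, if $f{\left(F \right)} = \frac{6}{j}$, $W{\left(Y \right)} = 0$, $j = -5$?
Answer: $- \frac{216}{125} \approx -1.728$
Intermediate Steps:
$f{\left(F \right)} = - \frac{6}{5}$ ($f{\left(F \right)} = \frac{6}{-5} = 6 \left(- \frac{1}{5}\right) = - \frac{6}{5}$)
$f^{3}{\left(W{\left(4 \right)} \right)} = \left(- \frac{6}{5}\right)^{3} = - \frac{216}{125}$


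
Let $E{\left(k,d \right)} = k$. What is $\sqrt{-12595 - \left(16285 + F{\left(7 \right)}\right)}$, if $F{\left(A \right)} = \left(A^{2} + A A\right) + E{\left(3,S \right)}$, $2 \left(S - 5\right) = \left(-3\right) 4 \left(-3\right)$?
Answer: $i \sqrt{28981} \approx 170.24 i$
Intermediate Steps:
$S = 23$ ($S = 5 + \frac{\left(-3\right) 4 \left(-3\right)}{2} = 5 + \frac{\left(-12\right) \left(-3\right)}{2} = 5 + \frac{1}{2} \cdot 36 = 5 + 18 = 23$)
$F{\left(A \right)} = 3 + 2 A^{2}$ ($F{\left(A \right)} = \left(A^{2} + A A\right) + 3 = \left(A^{2} + A^{2}\right) + 3 = 2 A^{2} + 3 = 3 + 2 A^{2}$)
$\sqrt{-12595 - \left(16285 + F{\left(7 \right)}\right)} = \sqrt{-12595 - \left(16288 + 98\right)} = \sqrt{-12595 - 16386} = \sqrt{-28981} = i \sqrt{28981}$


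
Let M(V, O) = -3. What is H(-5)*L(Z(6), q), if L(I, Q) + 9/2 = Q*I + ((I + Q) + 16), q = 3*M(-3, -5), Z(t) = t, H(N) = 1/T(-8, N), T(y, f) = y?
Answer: 91/16 ≈ 5.6875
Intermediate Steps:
H(N) = -⅛ (H(N) = 1/(-8) = -⅛)
q = -9 (q = 3*(-3) = -9)
L(I, Q) = 23/2 + I + Q + I*Q (L(I, Q) = -9/2 + (Q*I + ((I + Q) + 16)) = -9/2 + (I*Q + (16 + I + Q)) = -9/2 + (16 + I + Q + I*Q) = 23/2 + I + Q + I*Q)
H(-5)*L(Z(6), q) = -(23/2 + 6 - 9 + 6*(-9))/8 = -(23/2 + 6 - 9 - 54)/8 = -⅛*(-91/2) = 91/16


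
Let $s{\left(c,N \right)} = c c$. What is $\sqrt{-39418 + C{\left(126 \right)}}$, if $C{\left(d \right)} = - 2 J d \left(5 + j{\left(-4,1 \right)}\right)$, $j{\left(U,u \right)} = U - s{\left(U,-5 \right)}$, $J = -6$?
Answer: $i \sqrt{62098} \approx 249.19 i$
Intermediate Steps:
$s{\left(c,N \right)} = c^{2}$
$j{\left(U,u \right)} = U - U^{2}$
$C{\left(d \right)} = - 180 d$ ($C{\left(d \right)} = \left(-2\right) \left(-6\right) d \left(5 - 4 \left(1 - -4\right)\right) = 12 d \left(5 - 4 \left(1 + 4\right)\right) = 12 d \left(5 - 20\right) = 12 d \left(-15\right) = 12 \left(- 15 d\right) = - 180 d$)
$\sqrt{-39418 + C{\left(126 \right)}} = \sqrt{-39418 - 22680} = \sqrt{-62098} = i \sqrt{62098}$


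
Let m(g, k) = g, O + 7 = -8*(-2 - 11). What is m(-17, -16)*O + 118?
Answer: -1531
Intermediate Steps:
O = 97 (O = -7 - 8*(-2 - 11) = -7 - 8*(-13) = -7 + 104 = 97)
m(-17, -16)*O + 118 = -17*97 + 118 = -1649 + 118 = -1531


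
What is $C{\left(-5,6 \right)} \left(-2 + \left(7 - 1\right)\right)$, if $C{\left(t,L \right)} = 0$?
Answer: $0$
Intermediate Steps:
$C{\left(-5,6 \right)} \left(-2 + \left(7 - 1\right)\right) = 0 \left(-2 + \left(7 - 1\right)\right) = 0 \left(-2 + 6\right) = 0 \cdot 4 = 0$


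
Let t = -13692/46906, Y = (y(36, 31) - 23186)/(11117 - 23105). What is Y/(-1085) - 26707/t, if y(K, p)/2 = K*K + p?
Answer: 32329533214879/353356290 ≈ 91493.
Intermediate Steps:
y(K, p) = 2*p + 2*K² (y(K, p) = 2*(K*K + p) = 2*(K² + p) = 2*(p + K²) = 2*p + 2*K²)
Y = 1711/999 (Y = ((2*31 + 2*36²) - 23186)/(11117 - 23105) = ((62 + 2*1296) - 23186)/(-11988) = ((62 + 2592) - 23186)*(-1/11988) = (2654 - 23186)*(-1/11988) = -20532*(-1/11988) = 1711/999 ≈ 1.7127)
t = -6846/23453 (t = -13692*1/46906 = -6846/23453 ≈ -0.29190)
Y/(-1085) - 26707/t = (1711/999)/(-1085) - 26707/(-6846/23453) = (1711/999)*(-1/1085) - 26707*(-23453/6846) = -1711/1083915 + 626359271/6846 = 32329533214879/353356290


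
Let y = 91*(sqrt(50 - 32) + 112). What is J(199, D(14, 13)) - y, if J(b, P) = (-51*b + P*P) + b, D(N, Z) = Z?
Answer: -19973 - 273*sqrt(2) ≈ -20359.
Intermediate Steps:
J(b, P) = P**2 - 50*b (J(b, P) = (-51*b + P**2) + b = (P**2 - 51*b) + b = P**2 - 50*b)
y = 10192 + 273*sqrt(2) (y = 91*(sqrt(18) + 112) = 91*(3*sqrt(2) + 112) = 91*(112 + 3*sqrt(2)) = 10192 + 273*sqrt(2) ≈ 10578.)
J(199, D(14, 13)) - y = (13**2 - 50*199) - (10192 + 273*sqrt(2)) = (169 - 9950) + (-10192 - 273*sqrt(2)) = -9781 + (-10192 - 273*sqrt(2)) = -19973 - 273*sqrt(2)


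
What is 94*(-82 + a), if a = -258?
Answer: -31960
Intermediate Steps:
94*(-82 + a) = 94*(-82 - 258) = 94*(-340) = -31960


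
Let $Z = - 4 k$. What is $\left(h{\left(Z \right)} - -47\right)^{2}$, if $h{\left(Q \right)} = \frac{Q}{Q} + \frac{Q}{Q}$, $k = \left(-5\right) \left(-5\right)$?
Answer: $2401$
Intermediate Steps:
$k = 25$
$Z = -100$ ($Z = \left(-4\right) 25 = -100$)
$h{\left(Q \right)} = 2$ ($h{\left(Q \right)} = 1 + 1 = 2$)
$\left(h{\left(Z \right)} - -47\right)^{2} = \left(2 - -47\right)^{2} = \left(2 + \left(50 - 3\right)\right)^{2} = \left(2 + 47\right)^{2} = 49^{2} = 2401$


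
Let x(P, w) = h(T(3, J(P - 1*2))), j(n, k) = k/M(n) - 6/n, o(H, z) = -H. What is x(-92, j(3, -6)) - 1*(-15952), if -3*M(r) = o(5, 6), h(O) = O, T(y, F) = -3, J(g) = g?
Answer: 15949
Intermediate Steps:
M(r) = 5/3 (M(r) = -(-1)*5/3 = -⅓*(-5) = 5/3)
j(n, k) = -6/n + 3*k/5 (j(n, k) = k/(5/3) - 6/n = k*(⅗) - 6/n = 3*k/5 - 6/n = -6/n + 3*k/5)
x(P, w) = -3
x(-92, j(3, -6)) - 1*(-15952) = -3 - 1*(-15952) = -3 + 15952 = 15949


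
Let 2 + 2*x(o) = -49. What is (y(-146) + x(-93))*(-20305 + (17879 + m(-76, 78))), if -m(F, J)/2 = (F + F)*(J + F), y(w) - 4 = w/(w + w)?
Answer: 38178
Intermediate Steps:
y(w) = 9/2 (y(w) = 4 + w/(w + w) = 4 + w/((2*w)) = 4 + w*(1/(2*w)) = 4 + ½ = 9/2)
x(o) = -51/2 (x(o) = -1 + (½)*(-49) = -1 - 49/2 = -51/2)
m(F, J) = -4*F*(F + J) (m(F, J) = -2*(F + F)*(J + F) = -2*2*F*(F + J) = -4*F*(F + J))
(y(-146) + x(-93))*(-20305 + (17879 + m(-76, 78))) = (9/2 - 51/2)*(-20305 + (17879 - 4*(-76)*(-76 + 78))) = -21*(-20305 + (17879 - 4*(-76)*2)) = -21*(-20305 + (17879 + 608)) = -21*(-20305 + 18487) = -21*(-1818) = 38178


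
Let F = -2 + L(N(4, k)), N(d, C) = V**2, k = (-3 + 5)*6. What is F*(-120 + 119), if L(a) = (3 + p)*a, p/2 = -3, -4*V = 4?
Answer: 5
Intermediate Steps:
V = -1 (V = -1/4*4 = -1)
p = -6 (p = 2*(-3) = -6)
k = 12 (k = 2*6 = 12)
N(d, C) = 1 (N(d, C) = (-1)**2 = 1)
L(a) = -3*a (L(a) = (3 - 6)*a = -3*a)
F = -5 (F = -2 - 3*1 = -2 - 3 = -5)
F*(-120 + 119) = -5*(-120 + 119) = -5*(-1) = 5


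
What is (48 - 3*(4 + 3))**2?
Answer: 729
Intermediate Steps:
(48 - 3*(4 + 3))**2 = (48 - 3*7)**2 = (48 - 21)**2 = 27**2 = 729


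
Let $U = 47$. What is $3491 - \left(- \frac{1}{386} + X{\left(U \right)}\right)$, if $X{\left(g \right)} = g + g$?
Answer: $\frac{1311243}{386} \approx 3397.0$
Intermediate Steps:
$X{\left(g \right)} = 2 g$
$3491 - \left(- \frac{1}{386} + X{\left(U \right)}\right) = 3491 + \left(\frac{1}{386} - 2 \cdot 47\right) = 3491 + \left(\frac{1}{386} - 94\right) = 3491 - \frac{36283}{386} = \frac{1311243}{386}$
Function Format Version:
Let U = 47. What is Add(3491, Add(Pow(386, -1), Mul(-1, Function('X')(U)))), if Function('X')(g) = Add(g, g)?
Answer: Rational(1311243, 386) ≈ 3397.0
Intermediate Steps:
Function('X')(g) = Mul(2, g)
Add(3491, Add(Pow(386, -1), Mul(-1, Function('X')(U)))) = Add(3491, Add(Pow(386, -1), Mul(-1, Mul(2, 47)))) = Add(3491, Add(Rational(1, 386), Mul(-1, 94))) = Add(3491, Add(Rational(1, 386), -94)) = Add(3491, Rational(-36283, 386)) = Rational(1311243, 386)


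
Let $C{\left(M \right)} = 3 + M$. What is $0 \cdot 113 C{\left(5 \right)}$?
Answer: $0$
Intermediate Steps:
$0 \cdot 113 C{\left(5 \right)} = 0 \cdot 113 \left(3 + 5\right) = 0 \cdot 113 \cdot 8 = 0 \cdot 904 = 0$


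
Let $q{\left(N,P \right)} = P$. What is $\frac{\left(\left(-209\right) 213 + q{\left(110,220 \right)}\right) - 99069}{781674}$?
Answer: $- \frac{71683}{390837} \approx -0.18341$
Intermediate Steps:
$\frac{\left(\left(-209\right) 213 + q{\left(110,220 \right)}\right) - 99069}{781674} = \frac{\left(\left(-209\right) 213 + 220\right) - 99069}{781674} = \left(\left(-44517 + 220\right) - 99069\right) \frac{1}{781674} = \left(-44297 - 99069\right) \frac{1}{781674} = \left(-143366\right) \frac{1}{781674} = - \frac{71683}{390837}$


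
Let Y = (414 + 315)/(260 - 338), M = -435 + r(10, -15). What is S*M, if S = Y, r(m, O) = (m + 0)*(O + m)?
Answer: 117855/26 ≈ 4532.9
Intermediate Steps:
r(m, O) = m*(O + m)
M = -485 (M = -435 + 10*(-15 + 10) = -435 + 10*(-5) = -435 - 50 = -485)
Y = -243/26 (Y = 729/(-78) = 729*(-1/78) = -243/26 ≈ -9.3462)
S = -243/26 ≈ -9.3462
S*M = -243/26*(-485) = 117855/26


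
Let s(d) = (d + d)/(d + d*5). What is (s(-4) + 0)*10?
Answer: 10/3 ≈ 3.3333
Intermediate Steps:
s(d) = 1/3 (s(d) = (2*d)/(d + 5*d) = (2*d)/((6*d)) = (2*d)*(1/(6*d)) = 1/3)
(s(-4) + 0)*10 = (1/3 + 0)*10 = (1/3)*10 = 10/3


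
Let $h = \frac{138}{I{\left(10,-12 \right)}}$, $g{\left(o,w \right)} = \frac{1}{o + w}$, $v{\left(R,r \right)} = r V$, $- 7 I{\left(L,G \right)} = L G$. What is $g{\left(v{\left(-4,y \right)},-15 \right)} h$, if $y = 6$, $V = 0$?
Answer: $- \frac{161}{300} \approx -0.53667$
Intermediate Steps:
$I{\left(L,G \right)} = - \frac{G L}{7}$ ($I{\left(L,G \right)} = - \frac{L G}{7} = - \frac{G L}{7}$)
$v{\left(R,r \right)} = 0$ ($v{\left(R,r \right)} = r 0 = 0$)
$h = \frac{161}{20}$ ($h = \frac{138}{\left(- \frac{1}{7}\right) \left(-12\right) 10} = \frac{138}{\frac{120}{7}} = 138 \cdot \frac{7}{120} = \frac{161}{20} \approx 8.05$)
$g{\left(v{\left(-4,y \right)},-15 \right)} h = \frac{1}{0 - 15} \cdot \frac{161}{20} = \frac{1}{-15} \cdot \frac{161}{20} = \left(- \frac{1}{15}\right) \frac{161}{20} = - \frac{161}{300}$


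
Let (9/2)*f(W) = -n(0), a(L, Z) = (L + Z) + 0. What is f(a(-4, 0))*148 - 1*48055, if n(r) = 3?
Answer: -144461/3 ≈ -48154.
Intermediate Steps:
a(L, Z) = L + Z
f(W) = -⅔ (f(W) = 2*(-1*3)/9 = (2/9)*(-3) = -⅔)
f(a(-4, 0))*148 - 1*48055 = -⅔*148 - 1*48055 = -296/3 - 48055 = -144461/3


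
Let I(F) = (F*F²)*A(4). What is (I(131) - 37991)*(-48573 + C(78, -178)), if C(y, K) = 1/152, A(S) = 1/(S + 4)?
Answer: -14353940124485/1216 ≈ -1.1804e+10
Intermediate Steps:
A(S) = 1/(4 + S)
C(y, K) = 1/152
I(F) = F³/8 (I(F) = (F*F²)/(4 + 4) = F³/8)
(I(131) - 37991)*(-48573 + C(78, -178)) = ((⅛)*131³ - 37991)*(-48573 + 1/152) = ((⅛)*2248091 - 37991)*(-7383095/152) = (2248091/8 - 37991)*(-7383095/152) = (1944163/8)*(-7383095/152) = -14353940124485/1216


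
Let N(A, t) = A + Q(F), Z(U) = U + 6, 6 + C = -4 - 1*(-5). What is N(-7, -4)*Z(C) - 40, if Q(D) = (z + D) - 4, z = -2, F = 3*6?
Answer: -35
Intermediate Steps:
F = 18
C = -5 (C = -6 + (-4 - 1*(-5)) = -6 + (-4 + 5) = -6 + 1 = -5)
Z(U) = 6 + U
Q(D) = -6 + D (Q(D) = (-2 + D) - 4 = -6 + D)
N(A, t) = 12 + A (N(A, t) = A + (-6 + 18) = A + 12 = 12 + A)
N(-7, -4)*Z(C) - 40 = (12 - 7)*(6 - 5) - 40 = 5*1 - 40 = 5 - 40 = -35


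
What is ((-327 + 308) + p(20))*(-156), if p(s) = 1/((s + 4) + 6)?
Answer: 14794/5 ≈ 2958.8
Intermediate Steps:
p(s) = 1/(10 + s) (p(s) = 1/((4 + s) + 6) = 1/(10 + s))
((-327 + 308) + p(20))*(-156) = ((-327 + 308) + 1/(10 + 20))*(-156) = (-19 + 1/30)*(-156) = -569/30*(-156) = 14794/5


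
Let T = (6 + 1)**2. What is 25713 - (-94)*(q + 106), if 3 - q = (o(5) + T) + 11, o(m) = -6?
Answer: 30883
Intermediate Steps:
T = 49 (T = 7**2 = 49)
q = -51 (q = 3 - ((-6 + 49) + 11) = 3 - (43 + 11) = 3 - 1*54 = 3 - 54 = -51)
25713 - (-94)*(q + 106) = 25713 - (-94)*(-51 + 106) = 25713 - (-94)*55 = 25713 - 1*(-5170) = 25713 + 5170 = 30883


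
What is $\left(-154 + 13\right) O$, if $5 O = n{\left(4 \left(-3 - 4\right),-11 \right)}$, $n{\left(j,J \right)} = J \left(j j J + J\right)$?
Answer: $-2678577$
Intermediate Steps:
$n{\left(j,J \right)} = J \left(J + J j^{2}\right)$ ($n{\left(j,J \right)} = J \left(j^{2} J + J\right) = J \left(J j^{2} + J\right) = J \left(J + J j^{2}\right)$)
$O = 18997$ ($O = \frac{\left(-11\right)^{2} \left(1 + \left(4 \left(-3 - 4\right)\right)^{2}\right)}{5} = \frac{121 \left(1 + \left(4 \left(-7\right)\right)^{2}\right)}{5} = \frac{121 \left(1 + \left(-28\right)^{2}\right)}{5} = \frac{121 \left(1 + 784\right)}{5} = \frac{121 \cdot 785}{5} = \frac{1}{5} \cdot 94985 = 18997$)
$\left(-154 + 13\right) O = \left(-154 + 13\right) 18997 = \left(-141\right) 18997 = -2678577$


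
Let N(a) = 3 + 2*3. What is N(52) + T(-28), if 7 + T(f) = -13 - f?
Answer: 17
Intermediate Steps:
T(f) = -20 - f (T(f) = -7 + (-13 - f) = -20 - f)
N(a) = 9 (N(a) = 3 + 6 = 9)
N(52) + T(-28) = 9 + (-20 - 1*(-28)) = 9 + (-20 + 28) = 9 + 8 = 17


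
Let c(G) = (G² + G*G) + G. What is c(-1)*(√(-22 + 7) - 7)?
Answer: -7 + I*√15 ≈ -7.0 + 3.873*I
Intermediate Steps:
c(G) = G + 2*G² (c(G) = (G² + G²) + G = 2*G² + G = G + 2*G²)
c(-1)*(√(-22 + 7) - 7) = (-(1 + 2*(-1)))*(√(-22 + 7) - 7) = (-(1 - 2))*(√(-15) - 7) = (-1*(-1))*(I*√15 - 7) = 1*(-7 + I*√15) = -7 + I*√15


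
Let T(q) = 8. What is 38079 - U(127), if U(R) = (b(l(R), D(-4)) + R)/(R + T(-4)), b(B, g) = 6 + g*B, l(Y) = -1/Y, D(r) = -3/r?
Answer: 2611390259/68580 ≈ 38078.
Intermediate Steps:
b(B, g) = 6 + B*g
U(R) = (6 + R - 3/(4*R))/(8 + R) (U(R) = ((6 + (-1/R)*(-3/(-4))) + R)/(R + 8) = ((6 + (-1/R)*(-3*(-1/4))) + R)/(8 + R) = ((6 - 1/R*(3/4)) + R)/(8 + R) = ((6 - 3/(4*R)) + R)/(8 + R) = (6 + R - 3/(4*R))/(8 + R))
38079 - U(127) = 38079 - (-3/4 + 127**2 + 6*127)/(127*(8 + 127)) = 38079 - (-3/4 + 16129 + 762)/(127*135) = 38079 - 67561/(127*135*4) = 38079 - 1*67561/68580 = 38079 - 67561/68580 = 2611390259/68580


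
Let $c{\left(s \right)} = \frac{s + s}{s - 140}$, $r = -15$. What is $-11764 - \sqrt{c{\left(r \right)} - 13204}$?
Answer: $-11764 - \frac{13 i \sqrt{75082}}{31} \approx -11764.0 - 114.91 i$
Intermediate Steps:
$c{\left(s \right)} = \frac{2 s}{-140 + s}$
$-11764 - \sqrt{c{\left(r \right)} - 13204} = -11764 - \sqrt{2 \left(-15\right) \frac{1}{-140 - 15} - 13204} = -11764 - \sqrt{2 \left(-15\right) \frac{1}{-155} - 13204} = -11764 - \sqrt{2 \left(-15\right) \left(- \frac{1}{155}\right) - 13204} = -11764 - \sqrt{\frac{6}{31} - 13204} = -11764 - \sqrt{- \frac{409318}{31}} = -11764 - \frac{13 i \sqrt{75082}}{31}$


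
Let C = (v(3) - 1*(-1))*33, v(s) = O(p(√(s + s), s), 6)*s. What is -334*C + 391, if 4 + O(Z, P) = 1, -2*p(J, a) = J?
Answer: 88567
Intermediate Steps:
p(J, a) = -J/2
O(Z, P) = -3 (O(Z, P) = -4 + 1 = -3)
v(s) = -3*s
C = -264 (C = (-3*3 - 1*(-1))*33 = (-9 + 1)*33 = -8*33 = -264)
-334*C + 391 = -334*(-264) + 391 = 88176 + 391 = 88567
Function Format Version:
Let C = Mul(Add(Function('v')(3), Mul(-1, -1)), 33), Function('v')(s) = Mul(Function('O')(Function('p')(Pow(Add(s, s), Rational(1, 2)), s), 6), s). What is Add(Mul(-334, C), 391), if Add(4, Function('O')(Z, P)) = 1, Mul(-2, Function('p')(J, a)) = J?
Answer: 88567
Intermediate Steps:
Function('p')(J, a) = Mul(Rational(-1, 2), J)
Function('O')(Z, P) = -3 (Function('O')(Z, P) = Add(-4, 1) = -3)
Function('v')(s) = Mul(-3, s)
C = -264 (C = Mul(Add(Mul(-3, 3), Mul(-1, -1)), 33) = Mul(Add(-9, 1), 33) = Mul(-8, 33) = -264)
Add(Mul(-334, C), 391) = Add(Mul(-334, -264), 391) = Add(88176, 391) = 88567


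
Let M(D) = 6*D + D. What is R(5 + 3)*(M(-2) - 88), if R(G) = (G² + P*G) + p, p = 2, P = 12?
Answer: -16524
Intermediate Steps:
M(D) = 7*D
R(G) = 2 + G² + 12*G (R(G) = (G² + 12*G) + 2 = 2 + G² + 12*G)
R(5 + 3)*(M(-2) - 88) = (2 + (5 + 3)² + 12*(5 + 3))*(7*(-2) - 88) = (2 + 8² + 12*8)*(-14 - 88) = (2 + 64 + 96)*(-102) = 162*(-102) = -16524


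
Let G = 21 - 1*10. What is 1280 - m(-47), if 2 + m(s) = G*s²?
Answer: -23017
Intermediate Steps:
G = 11 (G = 21 - 10 = 11)
m(s) = -2 + 11*s²
1280 - m(-47) = 1280 - (-2 + 11*(-47)²) = 1280 - (-2 + 11*2209) = 1280 - (-2 + 24299) = 1280 - 1*24297 = 1280 - 24297 = -23017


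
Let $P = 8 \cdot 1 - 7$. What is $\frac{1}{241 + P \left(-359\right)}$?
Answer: $- \frac{1}{118} \approx -0.0084746$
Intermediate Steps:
$P = 1$ ($P = 8 - 7 = 1$)
$\frac{1}{241 + P \left(-359\right)} = \frac{1}{241 + 1 \left(-359\right)} = \frac{1}{241 - 359} = \frac{1}{-118} = - \frac{1}{118}$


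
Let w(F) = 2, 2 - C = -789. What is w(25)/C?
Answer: 2/791 ≈ 0.0025284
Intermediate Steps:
C = 791 (C = 2 - 1*(-789) = 2 + 789 = 791)
w(25)/C = 2/791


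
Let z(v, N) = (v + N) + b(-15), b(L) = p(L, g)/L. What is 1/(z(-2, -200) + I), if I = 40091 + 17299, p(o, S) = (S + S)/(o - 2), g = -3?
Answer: 85/4860978 ≈ 1.7486e-5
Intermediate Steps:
p(o, S) = 2*S/(-2 + o) (p(o, S) = (2*S)/(-2 + o) = 2*S/(-2 + o))
b(L) = -6/(L*(-2 + L)) (b(L) = (2*(-3)/(-2 + L))/L = (-6/(-2 + L))/L = -6/(L*(-2 + L)))
z(v, N) = -2/85 + N + v (z(v, N) = (v + N) - 6/(-15*(-2 - 15)) = (N + v) - 6*(-1/15)/(-17) = (N + v) - 6*(-1/15)*(-1/17) = (N + v) - 2/85 = -2/85 + N + v)
I = 57390
1/(z(-2, -200) + I) = 1/((-2/85 - 200 - 2) + 57390) = 1/(-17172/85 + 57390) = 1/(4860978/85) = 85/4860978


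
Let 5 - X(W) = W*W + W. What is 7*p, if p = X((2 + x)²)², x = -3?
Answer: 63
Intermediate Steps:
X(W) = 5 - W - W² (X(W) = 5 - (W*W + W) = 5 - (W² + W) = 5 - (W + W²) = 5 + (-W - W²) = 5 - W - W²)
p = 9 (p = (5 - (2 - 3)² - ((2 - 3)²)²)² = (5 - 1*(-1)² - ((-1)²)²)² = (5 - 1*1 - 1*1²)² = (5 - 1 - 1*1)² = (5 - 1 - 1)² = 3² = 9)
7*p = 7*9 = 63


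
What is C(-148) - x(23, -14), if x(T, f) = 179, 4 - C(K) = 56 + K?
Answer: -83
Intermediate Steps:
C(K) = -52 - K (C(K) = 4 - (56 + K) = 4 + (-56 - K) = -52 - K)
C(-148) - x(23, -14) = (-52 - 1*(-148)) - 1*179 = (-52 + 148) - 179 = 96 - 179 = -83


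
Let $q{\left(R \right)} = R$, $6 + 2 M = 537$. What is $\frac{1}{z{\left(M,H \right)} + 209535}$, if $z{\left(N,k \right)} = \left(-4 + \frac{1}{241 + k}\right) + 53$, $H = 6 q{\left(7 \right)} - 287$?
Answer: $\frac{4}{838335} \approx 4.7714 \cdot 10^{-6}$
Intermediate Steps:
$M = \frac{531}{2}$ ($M = -3 + \frac{1}{2} \cdot 537 = -3 + \frac{537}{2} = \frac{531}{2} \approx 265.5$)
$H = -245$ ($H = 6 \cdot 7 - 287 = 42 - 287 = -245$)
$z{\left(N,k \right)} = 49 + \frac{1}{241 + k}$
$\frac{1}{z{\left(M,H \right)} + 209535} = \frac{1}{\frac{11810 + 49 \left(-245\right)}{241 - 245} + 209535} = \frac{1}{\frac{11810 - 12005}{-4} + 209535} = \frac{1}{\left(- \frac{1}{4}\right) \left(-195\right) + 209535} = \frac{1}{\frac{195}{4} + 209535} = \frac{1}{\frac{838335}{4}} = \frac{4}{838335}$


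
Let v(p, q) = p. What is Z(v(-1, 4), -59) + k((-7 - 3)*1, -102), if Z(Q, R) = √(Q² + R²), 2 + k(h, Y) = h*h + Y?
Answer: -4 + √3482 ≈ 55.008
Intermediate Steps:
k(h, Y) = -2 + Y + h² (k(h, Y) = -2 + (h*h + Y) = -2 + (h² + Y) = -2 + (Y + h²) = -2 + Y + h²)
Z(v(-1, 4), -59) + k((-7 - 3)*1, -102) = √((-1)² + (-59)²) + (-2 - 102 + ((-7 - 3)*1)²) = √(1 + 3481) + (-2 - 102 + (-10*1)²) = √3482 + (-2 - 102 + (-10)²) = √3482 + (-2 - 102 + 100) = √3482 - 4 = -4 + √3482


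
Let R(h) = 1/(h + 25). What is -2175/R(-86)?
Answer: 132675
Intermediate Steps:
R(h) = 1/(25 + h)
-2175/R(-86) = -2175/(1/(25 - 86)) = -2175/(1/(-61)) = -2175/(-1/61) = -2175*(-61) = 132675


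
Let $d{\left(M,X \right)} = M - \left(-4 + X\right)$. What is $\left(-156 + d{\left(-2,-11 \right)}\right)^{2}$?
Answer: $20449$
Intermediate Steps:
$d{\left(M,X \right)} = 4 + M - X$
$\left(-156 + d{\left(-2,-11 \right)}\right)^{2} = \left(-156 - -13\right)^{2} = \left(-156 + \left(4 - 2 + 11\right)\right)^{2} = \left(-156 + 13\right)^{2} = \left(-143\right)^{2} = 20449$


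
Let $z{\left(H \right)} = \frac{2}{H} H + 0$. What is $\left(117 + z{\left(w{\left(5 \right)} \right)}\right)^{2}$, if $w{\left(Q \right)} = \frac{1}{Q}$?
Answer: $14161$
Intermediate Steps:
$z{\left(H \right)} = 2$ ($z{\left(H \right)} = 2 + 0 = 2$)
$\left(117 + z{\left(w{\left(5 \right)} \right)}\right)^{2} = \left(117 + 2\right)^{2} = 119^{2} = 14161$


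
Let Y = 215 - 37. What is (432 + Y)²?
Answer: 372100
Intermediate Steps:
Y = 178
(432 + Y)² = (432 + 178)² = 610² = 372100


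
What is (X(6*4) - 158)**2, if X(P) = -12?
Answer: 28900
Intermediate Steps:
(X(6*4) - 158)**2 = (-12 - 158)**2 = (-170)**2 = 28900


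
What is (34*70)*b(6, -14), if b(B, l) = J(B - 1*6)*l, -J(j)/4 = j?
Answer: 0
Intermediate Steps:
J(j) = -4*j
b(B, l) = l*(24 - 4*B) (b(B, l) = (-4*(B - 1*6))*l = (-4*(B - 6))*l = (-4*(-6 + B))*l = (24 - 4*B)*l = l*(24 - 4*B))
(34*70)*b(6, -14) = (34*70)*(4*(-14)*(6 - 1*6)) = 2380*(4*(-14)*(6 - 6)) = 2380*(4*(-14)*0) = 2380*0 = 0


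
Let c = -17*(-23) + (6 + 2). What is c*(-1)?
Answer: -399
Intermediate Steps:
c = 399 (c = 391 + 8 = 399)
c*(-1) = 399*(-1) = -399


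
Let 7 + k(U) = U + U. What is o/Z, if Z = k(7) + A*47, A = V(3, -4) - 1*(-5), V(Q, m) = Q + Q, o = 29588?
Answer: 7397/131 ≈ 56.466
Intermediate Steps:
k(U) = -7 + 2*U (k(U) = -7 + (U + U) = -7 + 2*U)
V(Q, m) = 2*Q
A = 11 (A = 2*3 - 1*(-5) = 6 + 5 = 11)
Z = 524 (Z = (-7 + 2*7) + 11*47 = (-7 + 14) + 517 = 7 + 517 = 524)
o/Z = 29588/524 = 29588*(1/524) = 7397/131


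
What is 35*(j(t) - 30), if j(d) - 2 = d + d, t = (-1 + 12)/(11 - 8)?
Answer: -2170/3 ≈ -723.33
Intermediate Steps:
t = 11/3 ≈ 3.6667
j(d) = 2 + 2*d (j(d) = 2 + (d + d) = 2 + 2*d)
35*(j(t) - 30) = 35*((2 + 2*(11/3)) - 30) = 35*((2 + 22/3) - 30) = 35*(28/3 - 30) = 35*(-62/3) = -2170/3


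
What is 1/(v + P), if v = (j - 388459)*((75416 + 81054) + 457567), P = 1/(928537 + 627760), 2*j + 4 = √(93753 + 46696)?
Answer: -2310930672439553571050464/551224841005023644144434249175096407 - 2974469344978715466*√140449/551224841005023644144434249175096407 ≈ -4.1944e-12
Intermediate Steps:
j = -2 + √140449/2 (j = -2 + √(93753 + 46696)/2 = -2 + √140449/2 ≈ 185.38)
P = 1/1556297 ≈ 6.4255e-7
v = -238529427057 + 614037*√140449/2 (v = ((-2 + √140449/2) - 388459)*((75416 + 81054) + 457567) = (-388461 + √140449/2)*(156470 + 457567) = (-388461 + √140449/2)*614037 = -238529427057 + 614037*√140449/2 ≈ -2.3841e+11)
1/(v + P) = 1/((-238529427057 + 614037*√140449/2) + 1/1556297) = 1/(-371222631740527928/1556297 + 614037*√140449/2)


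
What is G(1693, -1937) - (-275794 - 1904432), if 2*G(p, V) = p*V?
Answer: 1081111/2 ≈ 5.4056e+5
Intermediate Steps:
G(p, V) = V*p/2 (G(p, V) = (p*V)/2 = (V*p)/2 = V*p/2)
G(1693, -1937) - (-275794 - 1904432) = (½)*(-1937)*1693 - (-275794 - 1904432) = -3279341/2 - 1*(-2180226) = -3279341/2 + 2180226 = 1081111/2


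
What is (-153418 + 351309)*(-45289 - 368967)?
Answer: -81977534096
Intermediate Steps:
(-153418 + 351309)*(-45289 - 368967) = 197891*(-414256) = -81977534096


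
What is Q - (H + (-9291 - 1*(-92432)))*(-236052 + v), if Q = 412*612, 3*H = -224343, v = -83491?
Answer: 2671631624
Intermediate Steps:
H = -74781 (H = (⅓)*(-224343) = -74781)
Q = 252144
Q - (H + (-9291 - 1*(-92432)))*(-236052 + v) = 252144 - (-74781 + (-9291 - 1*(-92432)))*(-236052 - 83491) = 252144 - (-74781 + (-9291 + 92432))*(-319543) = 252144 - (-74781 + 83141)*(-319543) = 252144 - 8360*(-319543) = 252144 - 1*(-2671379480) = 252144 + 2671379480 = 2671631624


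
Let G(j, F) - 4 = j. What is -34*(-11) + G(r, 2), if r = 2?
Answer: 380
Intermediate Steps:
G(j, F) = 4 + j
-34*(-11) + G(r, 2) = -34*(-11) + (4 + 2) = 374 + 6 = 380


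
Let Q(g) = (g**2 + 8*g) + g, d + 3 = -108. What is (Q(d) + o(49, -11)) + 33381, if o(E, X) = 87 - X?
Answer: 44801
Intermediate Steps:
d = -111 (d = -3 - 108 = -111)
Q(g) = g**2 + 9*g
(Q(d) + o(49, -11)) + 33381 = (-111*(9 - 111) + (87 - 1*(-11))) + 33381 = (-111*(-102) + (87 + 11)) + 33381 = (11322 + 98) + 33381 = 11420 + 33381 = 44801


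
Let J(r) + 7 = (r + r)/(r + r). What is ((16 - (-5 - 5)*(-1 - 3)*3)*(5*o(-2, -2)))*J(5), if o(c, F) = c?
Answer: -6240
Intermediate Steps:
J(r) = -6 (J(r) = -7 + (r + r)/(r + r) = -7 + (2*r)/((2*r)) = -7 + (2*r)*(1/(2*r)) = -7 + 1 = -6)
((16 - (-5 - 5)*(-1 - 3)*3)*(5*o(-2, -2)))*J(5) = ((16 - (-5 - 5)*(-1 - 3)*3)*(5*(-2)))*(-6) = ((16 - (-10*(-4))*3)*(-10))*(-6) = ((16 - 40*3)*(-10))*(-6) = ((16 - 1*120)*(-10))*(-6) = ((16 - 120)*(-10))*(-6) = -104*(-10)*(-6) = 1040*(-6) = -6240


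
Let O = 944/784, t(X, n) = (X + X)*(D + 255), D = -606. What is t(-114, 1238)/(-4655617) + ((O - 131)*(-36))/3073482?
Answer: -610350899388/38952155409517 ≈ -0.015669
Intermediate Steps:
t(X, n) = -702*X (t(X, n) = (X + X)*(-606 + 255) = (2*X)*(-351) = -702*X)
O = 59/49 (O = 944*(1/784) = 59/49 ≈ 1.2041)
t(-114, 1238)/(-4655617) + ((O - 131)*(-36))/3073482 = -702*(-114)/(-4655617) + ((59/49 - 131)*(-36))/3073482 = 80028*(-1/4655617) - 6360/49*(-36)*(1/3073482) = -80028/4655617 + (228960/49)*(1/3073482) = -80028/4655617 + 12720/8366701 = -610350899388/38952155409517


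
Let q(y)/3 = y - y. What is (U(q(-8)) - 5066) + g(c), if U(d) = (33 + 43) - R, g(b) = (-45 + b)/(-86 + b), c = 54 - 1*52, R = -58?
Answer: -414245/84 ≈ -4931.5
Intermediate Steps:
c = 2 (c = 54 - 52 = 2)
q(y) = 0 (q(y) = 3*(y - y) = 3*0 = 0)
g(b) = (-45 + b)/(-86 + b)
U(d) = 134 (U(d) = (33 + 43) - 1*(-58) = 76 + 58 = 134)
(U(q(-8)) - 5066) + g(c) = (134 - 5066) + (-45 + 2)/(-86 + 2) = -4932 - 43/(-84) = -4932 - 1/84*(-43) = -4932 + 43/84 = -414245/84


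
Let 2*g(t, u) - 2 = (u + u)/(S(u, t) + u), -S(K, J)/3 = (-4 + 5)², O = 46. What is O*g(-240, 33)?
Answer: 483/5 ≈ 96.600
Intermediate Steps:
S(K, J) = -3 (S(K, J) = -3*(-4 + 5)² = -3*1² = -3*1 = -3)
g(t, u) = 1 + u/(-3 + u) (g(t, u) = 1 + ((u + u)/(-3 + u))/2 = 1 + ((2*u)/(-3 + u))/2 = 1 + (2*u/(-3 + u))/2 = 1 + u/(-3 + u))
O*g(-240, 33) = 46*((-3 + 2*33)/(-3 + 33)) = 46*((-3 + 66)/30) = 46*((1/30)*63) = 46*(21/10) = 483/5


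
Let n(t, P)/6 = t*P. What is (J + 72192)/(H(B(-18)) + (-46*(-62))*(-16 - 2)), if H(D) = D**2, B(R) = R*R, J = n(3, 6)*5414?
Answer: 27371/2235 ≈ 12.247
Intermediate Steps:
n(t, P) = 6*P*t (n(t, P) = 6*(t*P) = 6*(P*t) = 6*P*t)
J = 584712 (J = (6*6*3)*5414 = 108*5414 = 584712)
B(R) = R**2
(J + 72192)/(H(B(-18)) + (-46*(-62))*(-16 - 2)) = (584712 + 72192)/(((-18)**2)**2 + (-46*(-62))*(-16 - 2)) = 656904/(324**2 + 2852*(-18)) = 656904/(104976 - 51336) = 656904/53640 = 656904*(1/53640) = 27371/2235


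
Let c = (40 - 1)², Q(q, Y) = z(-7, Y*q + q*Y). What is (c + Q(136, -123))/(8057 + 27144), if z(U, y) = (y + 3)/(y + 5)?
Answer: 50912424/1177508651 ≈ 0.043237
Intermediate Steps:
z(U, y) = (3 + y)/(5 + y)
Q(q, Y) = (3 + 2*Y*q)/(5 + 2*Y*q) (Q(q, Y) = (3 + (Y*q + q*Y))/(5 + (Y*q + q*Y)) = (3 + (Y*q + Y*q))/(5 + (Y*q + Y*q)) = (3 + 2*Y*q)/(5 + 2*Y*q))
c = 1521 (c = 39² = 1521)
(c + Q(136, -123))/(8057 + 27144) = (1521 + (3 + 2*(-123)*136)/(5 + 2*(-123)*136))/(8057 + 27144) = (1521 + (3 - 33456)/(5 - 33456))/35201 = (1521 - 33453/(-33451))*(1/35201) = (1521 - 1/33451*(-33453))*(1/35201) = (1521 + 33453/33451)*(1/35201) = (50912424/33451)*(1/35201) = 50912424/1177508651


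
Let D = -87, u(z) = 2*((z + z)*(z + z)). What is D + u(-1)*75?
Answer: 513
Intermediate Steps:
u(z) = 8*z² (u(z) = 2*((2*z)*(2*z)) = 2*(4*z²) = 8*z²)
D + u(-1)*75 = -87 + (8*(-1)²)*75 = -87 + (8*1)*75 = -87 + 8*75 = -87 + 600 = 513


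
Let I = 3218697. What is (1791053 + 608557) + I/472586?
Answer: 1134025310157/472586 ≈ 2.3996e+6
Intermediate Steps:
(1791053 + 608557) + I/472586 = (1791053 + 608557) + 3218697/472586 = 2399610 + 3218697*(1/472586) = 2399610 + 3218697/472586 = 1134025310157/472586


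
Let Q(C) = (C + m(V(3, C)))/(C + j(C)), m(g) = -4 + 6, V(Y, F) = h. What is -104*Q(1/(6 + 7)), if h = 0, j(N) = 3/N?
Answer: -702/127 ≈ -5.5276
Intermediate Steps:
V(Y, F) = 0
m(g) = 2
Q(C) = (2 + C)/(C + 3/C) (Q(C) = (C + 2)/(C + 3/C) = (2 + C)/(C + 3/C))
-104*Q(1/(6 + 7)) = -104*(2 + 1/(6 + 7))/((6 + 7)*(3 + (1/(6 + 7))²)) = -104*(2 + 1/13)/(13*(3 + (1/13)²)) = -8*(2 + 1/13)/(3 + (1/13)²) = -8*27/((3 + 1/169)*13) = -8*27/(508/169*13) = -8*169*27/(508*13) = -104*27/508 = -702/127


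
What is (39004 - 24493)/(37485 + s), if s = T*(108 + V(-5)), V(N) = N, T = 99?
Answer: 4837/15894 ≈ 0.30433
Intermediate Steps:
s = 10197 (s = 99*(108 - 5) = 99*103 = 10197)
(39004 - 24493)/(37485 + s) = (39004 - 24493)/(37485 + 10197) = 14511/47682 = 14511*(1/47682) = 4837/15894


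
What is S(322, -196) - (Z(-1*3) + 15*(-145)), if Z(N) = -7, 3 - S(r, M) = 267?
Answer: 1918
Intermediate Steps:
S(r, M) = -264 (S(r, M) = 3 - 1*267 = 3 - 267 = -264)
S(322, -196) - (Z(-1*3) + 15*(-145)) = -264 - (-7 + 15*(-145)) = -264 - (-7 - 2175) = -264 - 1*(-2182) = -264 + 2182 = 1918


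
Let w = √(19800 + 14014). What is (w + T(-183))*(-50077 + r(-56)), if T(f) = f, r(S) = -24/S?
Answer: 64148088/7 - 350536*√33814/7 ≈ -44360.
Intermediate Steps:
w = √33814 ≈ 183.89
(w + T(-183))*(-50077 + r(-56)) = (√33814 - 183)*(-50077 - 24/(-56)) = (-183 + √33814)*(-50077 - 24*(-1/56)) = (-183 + √33814)*(-50077 + 3/7) = (-183 + √33814)*(-350536/7) = 64148088/7 - 350536*√33814/7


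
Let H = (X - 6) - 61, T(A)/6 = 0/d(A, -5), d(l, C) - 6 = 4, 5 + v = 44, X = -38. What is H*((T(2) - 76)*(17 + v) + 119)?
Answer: 434385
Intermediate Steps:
v = 39 (v = -5 + 44 = 39)
d(l, C) = 10 (d(l, C) = 6 + 4 = 10)
T(A) = 0 (T(A) = 6*(0/10) = 6*(0*(⅒)) = 6*0 = 0)
H = -105 (H = (-38 - 6) - 61 = -44 - 61 = -105)
H*((T(2) - 76)*(17 + v) + 119) = -105*((0 - 76)*(17 + 39) + 119) = -105*(-76*56 + 119) = -105*(-4256 + 119) = -105*(-4137) = 434385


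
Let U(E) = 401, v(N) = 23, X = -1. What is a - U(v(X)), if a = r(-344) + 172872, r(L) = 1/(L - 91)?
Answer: 75024884/435 ≈ 1.7247e+5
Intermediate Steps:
r(L) = 1/(-91 + L)
a = 75199319/435 (a = 1/(-91 - 344) + 172872 = 1/(-435) + 172872 = -1/435 + 172872 = 75199319/435 ≈ 1.7287e+5)
a - U(v(X)) = 75199319/435 - 1*401 = 75199319/435 - 401 = 75024884/435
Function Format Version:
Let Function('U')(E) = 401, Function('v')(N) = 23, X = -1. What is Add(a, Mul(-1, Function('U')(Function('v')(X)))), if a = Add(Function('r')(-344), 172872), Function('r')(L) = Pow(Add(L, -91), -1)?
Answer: Rational(75024884, 435) ≈ 1.7247e+5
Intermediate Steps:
Function('r')(L) = Pow(Add(-91, L), -1)
a = Rational(75199319, 435) (a = Add(Pow(Add(-91, -344), -1), 172872) = Add(Pow(-435, -1), 172872) = Add(Rational(-1, 435), 172872) = Rational(75199319, 435) ≈ 1.7287e+5)
Add(a, Mul(-1, Function('U')(Function('v')(X)))) = Add(Rational(75199319, 435), Mul(-1, 401)) = Add(Rational(75199319, 435), -401) = Rational(75024884, 435)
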